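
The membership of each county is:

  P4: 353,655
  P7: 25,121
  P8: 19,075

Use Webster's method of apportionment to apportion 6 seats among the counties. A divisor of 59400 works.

With modified divisor 59400: modified quotas P4 5.954, P7 0.423, P8 0.321.
Rounding to the nearest integer: P4 6, P7 0, P8 0 (total 6).

P4=6; P7=0; P8=0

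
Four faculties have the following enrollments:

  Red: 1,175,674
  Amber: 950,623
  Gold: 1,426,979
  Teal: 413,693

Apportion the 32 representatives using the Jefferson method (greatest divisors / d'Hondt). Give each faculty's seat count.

Standard divisor 3966969/32 ≈ 123967.781; standard quotas: Red 9.484, Amber 7.668, Gold 11.511, Teal 3.337.
Rounding down gives 9, 7, 11, 3 = 30 seats, so the divisor must be adjusted.
With modified divisor 118200: modified quotas Red 9.946, Amber 8.042, Gold 12.073, Teal 3.500.
Rounding down: Red 9, Amber 8, Gold 12, Teal 3 (total 32).

Red: 9, Amber: 8, Gold: 12, Teal: 3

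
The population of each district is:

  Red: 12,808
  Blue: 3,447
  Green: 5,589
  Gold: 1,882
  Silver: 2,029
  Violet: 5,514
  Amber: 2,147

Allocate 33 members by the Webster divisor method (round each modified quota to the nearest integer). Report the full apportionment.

Red 13, Blue 3, Green 6, Gold 2, Silver 2, Violet 5, Amber 2

Standard divisor 33416/33 ≈ 1012.606; standard quotas: Red 12.649, Blue 3.404, Green 5.519, Gold 1.859, Silver 2.004, Violet 5.445, Amber 2.120.
Rounding to the nearest integer gives Red 13, Blue 3, Green 6, Gold 2, Silver 2, Violet 5, Amber 2 — total 33, matching the house size, so no adjustment is needed.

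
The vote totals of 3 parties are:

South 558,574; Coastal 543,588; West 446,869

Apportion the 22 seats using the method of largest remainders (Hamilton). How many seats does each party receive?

Total 1549031; standard divisor 1549031/22 ≈ 70410.5.
Standard quotas: South 7.9331, Coastal 7.7203, West 6.3466.
Lower quotas: South 7, Coastal 7, West 6 (sum 20, leaving 2 seats).
Remainders in descending order: South 0.9331, Coastal 0.7203, West 0.3466.
The surplus seats go to South, Coastal.

South 8; Coastal 8; West 6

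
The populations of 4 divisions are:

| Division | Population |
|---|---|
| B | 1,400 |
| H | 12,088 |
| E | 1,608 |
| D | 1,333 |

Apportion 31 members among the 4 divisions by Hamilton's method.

B: 3, H: 23, E: 3, D: 2

Total 16429; standard divisor 16429/31 ≈ 529.968.
Standard quotas: B 2.6417, H 22.8089, E 3.0341, D 2.5152.
Lower quotas: B 2, H 22, E 3, D 2 (sum 29, leaving 2 seats).
Remainders in descending order: H 0.8089, B 0.6417, D 0.5152, E 0.0341.
The surplus seats go to H, B.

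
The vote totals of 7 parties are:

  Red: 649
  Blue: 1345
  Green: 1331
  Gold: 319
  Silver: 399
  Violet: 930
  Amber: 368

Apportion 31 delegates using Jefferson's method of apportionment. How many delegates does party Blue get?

Standard divisor 5341/31 ≈ 172.29; standard quotas: Red 3.767, Blue 7.807, Green 7.725, Gold 1.852, Silver 2.316, Violet 5.398, Amber 2.136.
Rounding down gives 3, 7, 7, 1, 2, 5, 2 = 27 seats, so the divisor must be adjusted.
With modified divisor 157: modified quotas Red 4.134, Blue 8.567, Green 8.478, Gold 2.032, Silver 2.541, Violet 5.924, Amber 2.344.
Rounding down: Red 4, Blue 8, Green 8, Gold 2, Silver 2, Violet 5, Amber 2 (total 31).
Blue receives 8.

8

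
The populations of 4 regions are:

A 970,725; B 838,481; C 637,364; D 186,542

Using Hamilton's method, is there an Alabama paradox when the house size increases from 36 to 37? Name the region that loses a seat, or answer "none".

D

At 36 seats: A 13, B 11, C 9, D 3.
At 37 seats: A 14, B 12, C 9, D 2.
D drops from 3 to 2.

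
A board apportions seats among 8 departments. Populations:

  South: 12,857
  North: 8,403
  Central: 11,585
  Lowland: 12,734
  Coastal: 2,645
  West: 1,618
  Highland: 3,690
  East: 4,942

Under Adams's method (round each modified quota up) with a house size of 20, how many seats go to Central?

Standard divisor 58474/20 ≈ 2923.7; standard quotas: South 4.398, North 2.874, Central 3.962, Lowland 4.355, Coastal 0.905, West 0.553, Highland 1.262, East 1.690.
Rounding up gives 5, 3, 4, 5, 1, 1, 2, 2 = 23 seats, so the divisor must be adjusted.
With modified divisor 3800: modified quotas South 3.383, North 2.211, Central 3.049, Lowland 3.351, Coastal 0.696, West 0.426, Highland 0.971, East 1.301.
Rounding up: South 4, North 3, Central 4, Lowland 4, Coastal 1, West 1, Highland 1, East 2 (total 20).
Central receives 4.

4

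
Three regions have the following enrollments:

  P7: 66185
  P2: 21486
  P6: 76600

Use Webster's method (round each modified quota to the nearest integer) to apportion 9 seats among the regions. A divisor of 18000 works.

With modified divisor 18000: modified quotas P7 3.677, P2 1.194, P6 4.256.
Rounding to the nearest integer: P7 4, P2 1, P6 4 (total 9).

P7=4; P2=1; P6=4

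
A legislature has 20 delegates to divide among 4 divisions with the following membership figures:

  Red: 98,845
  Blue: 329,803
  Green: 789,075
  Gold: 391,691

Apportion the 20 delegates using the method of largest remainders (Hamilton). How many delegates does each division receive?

Red: 1, Blue: 4, Green: 10, Gold: 5

The standard divisor is 1609414/20 ≈ 80470.7.
Standard quotas: Red 1.2283, Blue 4.0984, Green 9.8057, Gold 4.8675.
Lower quotas: Red 1, Blue 4, Green 9, Gold 4 (sum 18, leaving 2 seats).
Remainders in descending order: Gold 0.8675, Green 0.8057, Red 0.2283, Blue 0.0984.
Largest remainders: Gold, Green receive the extra seats.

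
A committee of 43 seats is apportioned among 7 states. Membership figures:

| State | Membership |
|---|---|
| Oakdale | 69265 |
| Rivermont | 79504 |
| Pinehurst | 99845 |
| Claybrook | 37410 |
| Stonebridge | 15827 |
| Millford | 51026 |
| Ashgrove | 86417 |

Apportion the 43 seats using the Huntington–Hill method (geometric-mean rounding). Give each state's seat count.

Oakdale 7; Rivermont 8; Pinehurst 9; Claybrook 4; Stonebridge 2; Millford 5; Ashgrove 8

With divisor 10574: modified quotas Oakdale 6.551, Rivermont 7.519, Pinehurst 9.443, Claybrook 3.538, Stonebridge 1.497, Millford 4.826, Ashgrove 8.173.
Geometric-mean thresholds: Oakdale √(6·7)=6.481, Rivermont √(7·8)=7.483, Pinehurst √(9·10)=9.487, Claybrook √(3·4)=3.464, Stonebridge √(1·2)=1.414, Millford √(4·5)=4.472, Ashgrove √(8·9)=8.485.
Each quota rounded against its threshold gives Oakdale 7, Rivermont 8, Pinehurst 9, Claybrook 4, Stonebridge 2, Millford 5, Ashgrove 8 (total 43).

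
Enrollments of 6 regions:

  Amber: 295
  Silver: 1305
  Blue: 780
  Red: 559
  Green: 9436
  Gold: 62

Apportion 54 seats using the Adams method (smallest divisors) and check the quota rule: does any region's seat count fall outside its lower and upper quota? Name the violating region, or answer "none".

Standard quotas: Amber 1.281, Silver 5.666, Blue 3.387, Red 2.427, Green 40.970, Gold 0.269.
Adams allocation: Amber 2, Silver 6, Blue 4, Red 3, Green 38, Gold 1.
Green has quota 40.970 (lower 40, upper 41) but receives 38 — outside the quota interval.

Green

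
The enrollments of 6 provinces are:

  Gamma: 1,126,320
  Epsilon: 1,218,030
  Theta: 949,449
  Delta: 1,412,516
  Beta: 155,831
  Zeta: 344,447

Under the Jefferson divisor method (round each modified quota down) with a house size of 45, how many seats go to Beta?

Standard divisor 5206593/45 ≈ 115702.067; standard quotas: Gamma 9.735, Epsilon 10.527, Theta 8.206, Delta 12.208, Beta 1.347, Zeta 2.977.
Rounding down gives 9, 10, 8, 12, 1, 2 = 42 seats, so the divisor must be adjusted.
With modified divisor 109700: modified quotas Gamma 10.267, Epsilon 11.103, Theta 8.655, Delta 12.876, Beta 1.421, Zeta 3.140.
Rounding down: Gamma 10, Epsilon 11, Theta 8, Delta 12, Beta 1, Zeta 3 (total 45).
Beta receives 1.

1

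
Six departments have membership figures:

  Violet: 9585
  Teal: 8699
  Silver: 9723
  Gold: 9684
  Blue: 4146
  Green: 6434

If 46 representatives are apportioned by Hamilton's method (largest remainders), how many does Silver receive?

9

Total 48271; standard divisor 48271/46 ≈ 1049.37.
Standard quotas: Violet 9.1341, Teal 8.2897, Silver 9.2656, Gold 9.2284, Blue 3.9509, Green 6.1313.
Lower quotas: Violet 9, Teal 8, Silver 9, Gold 9, Blue 3, Green 6 (sum 44, leaving 2 seats).
Remainders in descending order: Blue 0.9509, Teal 0.2897, Silver 0.2656, Gold 0.2284, Violet 0.1341, Green 0.1313.
Largest remainders: Blue, Teal receive the extra seats.
Silver receives 9.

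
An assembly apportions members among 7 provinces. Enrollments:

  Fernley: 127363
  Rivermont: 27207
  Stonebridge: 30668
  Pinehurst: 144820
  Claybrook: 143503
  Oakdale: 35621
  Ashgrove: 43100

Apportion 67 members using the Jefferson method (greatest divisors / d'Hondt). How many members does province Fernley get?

Standard divisor 552282/67 ≈ 8243.015; standard quotas: Fernley 15.451, Rivermont 3.301, Stonebridge 3.720, Pinehurst 17.569, Claybrook 17.409, Oakdale 4.321, Ashgrove 5.229.
Rounding down gives 15, 3, 3, 17, 17, 4, 5 = 64 seats, so the divisor must be adjusted.
With modified divisor 7800: modified quotas Fernley 16.329, Rivermont 3.488, Stonebridge 3.932, Pinehurst 18.567, Claybrook 18.398, Oakdale 4.567, Ashgrove 5.526.
Rounding down: Fernley 16, Rivermont 3, Stonebridge 3, Pinehurst 18, Claybrook 18, Oakdale 4, Ashgrove 5 (total 67).
Fernley receives 16.

16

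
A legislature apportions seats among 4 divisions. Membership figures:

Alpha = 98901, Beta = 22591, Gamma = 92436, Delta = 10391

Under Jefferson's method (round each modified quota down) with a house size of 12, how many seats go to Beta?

1

Standard divisor 224319/12 ≈ 18693.25; standard quotas: Alpha 5.291, Beta 1.209, Gamma 4.945, Delta 0.556.
Rounding down gives 5, 1, 4, 0 = 10 seats, so the divisor must be adjusted.
With modified divisor 15900: modified quotas Alpha 6.220, Beta 1.421, Gamma 5.814, Delta 0.654.
Rounding down: Alpha 6, Beta 1, Gamma 5, Delta 0 (total 12).
Beta receives 1.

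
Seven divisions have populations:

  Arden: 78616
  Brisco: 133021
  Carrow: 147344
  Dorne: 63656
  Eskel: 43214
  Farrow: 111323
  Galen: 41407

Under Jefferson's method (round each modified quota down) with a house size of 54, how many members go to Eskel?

Standard divisor 618581/54 ≈ 11455.204; standard quotas: Arden 6.863, Brisco 11.612, Carrow 12.863, Dorne 5.557, Eskel 3.772, Farrow 9.718, Galen 3.615.
Rounding down gives 6, 11, 12, 5, 3, 9, 3 = 49 seats, so the divisor must be adjusted.
With modified divisor 10700: modified quotas Arden 7.347, Brisco 12.432, Carrow 13.770, Dorne 5.949, Eskel 4.039, Farrow 10.404, Galen 3.870.
Rounding down: Arden 7, Brisco 12, Carrow 13, Dorne 5, Eskel 4, Farrow 10, Galen 3 (total 54).
Eskel receives 4.

4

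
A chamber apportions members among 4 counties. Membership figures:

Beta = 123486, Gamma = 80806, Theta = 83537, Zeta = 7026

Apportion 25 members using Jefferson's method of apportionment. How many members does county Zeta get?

0

Standard divisor 294855/25 ≈ 11794.2; standard quotas: Beta 10.470, Gamma 6.851, Theta 7.083, Zeta 0.596.
Rounding down gives 10, 6, 7, 0 = 23 seats, so the divisor must be adjusted.
With modified divisor 10800: modified quotas Beta 11.434, Gamma 7.482, Theta 7.735, Zeta 0.651.
Rounding down: Beta 11, Gamma 7, Theta 7, Zeta 0 (total 25).
Zeta receives 0.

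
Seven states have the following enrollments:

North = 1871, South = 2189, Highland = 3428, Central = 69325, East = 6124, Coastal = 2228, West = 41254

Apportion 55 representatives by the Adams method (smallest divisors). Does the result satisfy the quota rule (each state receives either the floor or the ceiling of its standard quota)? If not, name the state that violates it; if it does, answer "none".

Central

Standard quotas: North 0.814, South 0.952, Highland 1.491, Central 30.161, East 2.664, Coastal 0.969, West 17.948.
Adams allocation: North 1, South 1, Highland 2, Central 29, East 3, Coastal 1, West 18.
Central has quota 30.161 (lower 30, upper 31) but receives 29 — outside the quota interval.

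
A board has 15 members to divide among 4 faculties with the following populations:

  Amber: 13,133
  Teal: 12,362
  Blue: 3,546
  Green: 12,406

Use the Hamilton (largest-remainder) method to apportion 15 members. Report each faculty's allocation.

Amber 5, Teal 4, Blue 1, Green 5

The standard divisor is 41447/15 ≈ 2763.133.
Standard quotas: Amber 4.7529, Teal 4.4739, Blue 1.2833, Green 4.4898.
Lower quotas: Amber 4, Teal 4, Blue 1, Green 4 (sum 13, leaving 2 seats).
Remainders in descending order: Amber 0.7529, Green 0.4898, Teal 0.4739, Blue 0.2833.
Largest remainders: Amber, Green receive the extra seats.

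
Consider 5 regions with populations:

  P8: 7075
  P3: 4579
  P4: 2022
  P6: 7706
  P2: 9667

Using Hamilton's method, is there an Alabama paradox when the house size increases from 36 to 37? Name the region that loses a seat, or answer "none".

At 36 seats: P8 8, P3 5, P4 3, P6 9, P2 11.
At 37 seats: P8 8, P3 6, P4 2, P6 9, P2 12.
P4 drops from 3 to 2.

P4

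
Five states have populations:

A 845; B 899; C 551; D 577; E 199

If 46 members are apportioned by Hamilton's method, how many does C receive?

8

Total 3071; standard divisor 3071/46 ≈ 66.761.
Standard quotas: A 12.657, B 13.466, C 8.253, D 8.643, E 2.981.
Lower quotas: A 12, B 13, C 8, D 8, E 2 (sum 43, leaving 3 seats).
Remainders in descending order: E 0.981, A 0.657, D 0.643, B 0.466, C 0.253.
The surplus seats go to E, A, D.
C receives 8.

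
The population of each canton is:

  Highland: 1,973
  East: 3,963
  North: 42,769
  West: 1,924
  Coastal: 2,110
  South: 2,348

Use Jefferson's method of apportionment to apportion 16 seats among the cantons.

Highland: 0, East: 1, North: 15, West: 0, Coastal: 0, South: 0

Standard divisor 55087/16 ≈ 3442.938; standard quotas: Highland 0.573, East 1.151, North 12.422, West 0.559, Coastal 0.613, South 0.682.
Rounding down gives 0, 1, 12, 0, 0, 0 = 13 seats, so the divisor must be adjusted.
With modified divisor 2800: modified quotas Highland 0.705, East 1.415, North 15.275, West 0.687, Coastal 0.754, South 0.839.
Rounding down: Highland 0, East 1, North 15, West 0, Coastal 0, South 0 (total 16).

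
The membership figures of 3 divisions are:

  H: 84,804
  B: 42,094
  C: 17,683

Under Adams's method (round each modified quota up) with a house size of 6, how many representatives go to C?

Standard divisor 144581/6 ≈ 24096.833; standard quotas: H 3.519, B 1.747, C 0.734.
Rounding up gives 4, 2, 1 = 7 seats, so the divisor must be adjusted.
With modified divisor 35200: modified quotas H 2.409, B 1.196, C 0.502.
Rounding up: H 3, B 2, C 1 (total 6).
C receives 1.

1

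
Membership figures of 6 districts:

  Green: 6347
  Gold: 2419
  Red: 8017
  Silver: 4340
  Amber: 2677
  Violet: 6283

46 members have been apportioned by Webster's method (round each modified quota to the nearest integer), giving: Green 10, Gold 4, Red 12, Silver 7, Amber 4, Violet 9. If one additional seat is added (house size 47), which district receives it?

Violet

Priority for the next seat is population ÷ (current seats + 0.5).
Priorities: Green 604.476, Gold 537.556, Red 641.360, Silver 578.667, Amber 594.889, Violet 661.368.
Highest priority: Violet.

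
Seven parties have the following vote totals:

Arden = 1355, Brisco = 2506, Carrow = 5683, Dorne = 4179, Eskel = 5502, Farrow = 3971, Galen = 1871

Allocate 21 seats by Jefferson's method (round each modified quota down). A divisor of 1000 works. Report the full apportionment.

Arden 1, Brisco 2, Carrow 5, Dorne 4, Eskel 5, Farrow 3, Galen 1

With modified divisor 1000: modified quotas Arden 1.355, Brisco 2.506, Carrow 5.683, Dorne 4.179, Eskel 5.502, Farrow 3.971, Galen 1.871.
Rounding down: Arden 1, Brisco 2, Carrow 5, Dorne 4, Eskel 5, Farrow 3, Galen 1 (total 21).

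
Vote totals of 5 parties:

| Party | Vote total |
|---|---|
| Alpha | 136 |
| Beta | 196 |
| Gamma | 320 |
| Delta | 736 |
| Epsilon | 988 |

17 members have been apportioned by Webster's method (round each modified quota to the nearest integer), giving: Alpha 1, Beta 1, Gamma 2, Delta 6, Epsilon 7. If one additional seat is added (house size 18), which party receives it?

Priority for the next seat is population ÷ (current seats + 0.5).
Priorities: Alpha 90.667, Beta 130.667, Gamma 128.000, Delta 113.231, Epsilon 131.733.
Highest priority: Epsilon.

Epsilon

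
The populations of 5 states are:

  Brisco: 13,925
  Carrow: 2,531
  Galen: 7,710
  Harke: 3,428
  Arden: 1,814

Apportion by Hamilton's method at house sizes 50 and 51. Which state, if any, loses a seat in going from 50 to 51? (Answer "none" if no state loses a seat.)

At 50 seats: Brisco 24, Carrow 4, Galen 13, Harke 6, Arden 3.
At 51 seats: Brisco 24, Carrow 5, Galen 13, Harke 6, Arden 3.
No state's allocation decreased.

none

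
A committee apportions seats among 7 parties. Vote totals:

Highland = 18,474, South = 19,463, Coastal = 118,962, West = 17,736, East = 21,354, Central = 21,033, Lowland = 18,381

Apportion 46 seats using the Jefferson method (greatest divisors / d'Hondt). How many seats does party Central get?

4

Standard divisor 235403/46 ≈ 5117.457; standard quotas: Highland 3.610, South 3.803, Coastal 23.246, West 3.466, East 4.173, Central 4.110, Lowland 3.592.
Rounding down gives 3, 3, 23, 3, 4, 4, 3 = 43 seats, so the divisor must be adjusted.
With modified divisor 4700: modified quotas Highland 3.931, South 4.141, Coastal 25.311, West 3.774, East 4.543, Central 4.475, Lowland 3.911.
Rounding down: Highland 3, South 4, Coastal 25, West 3, East 4, Central 4, Lowland 3 (total 46).
Central receives 4.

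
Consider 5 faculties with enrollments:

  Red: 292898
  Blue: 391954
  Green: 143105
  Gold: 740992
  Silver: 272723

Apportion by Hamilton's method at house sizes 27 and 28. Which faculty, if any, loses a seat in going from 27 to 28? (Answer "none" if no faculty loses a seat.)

none

At 27 seats: Red 4, Blue 6, Green 2, Gold 11, Silver 4.
At 28 seats: Red 5, Blue 6, Green 2, Gold 11, Silver 4.
No faculty's allocation decreased.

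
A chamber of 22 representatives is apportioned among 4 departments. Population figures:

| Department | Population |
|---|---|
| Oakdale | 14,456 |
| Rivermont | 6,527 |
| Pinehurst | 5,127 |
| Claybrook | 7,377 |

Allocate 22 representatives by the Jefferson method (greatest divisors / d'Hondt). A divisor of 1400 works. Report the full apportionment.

With modified divisor 1400: modified quotas Oakdale 10.326, Rivermont 4.662, Pinehurst 3.662, Claybrook 5.269.
Rounding down: Oakdale 10, Rivermont 4, Pinehurst 3, Claybrook 5 (total 22).

Oakdale 10, Rivermont 4, Pinehurst 3, Claybrook 5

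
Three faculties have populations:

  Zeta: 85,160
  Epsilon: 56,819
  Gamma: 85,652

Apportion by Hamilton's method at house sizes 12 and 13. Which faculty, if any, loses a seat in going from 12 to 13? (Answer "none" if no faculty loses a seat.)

none

At 12 seats: Zeta 4, Epsilon 3, Gamma 5.
At 13 seats: Zeta 5, Epsilon 3, Gamma 5.
No faculty's allocation decreased.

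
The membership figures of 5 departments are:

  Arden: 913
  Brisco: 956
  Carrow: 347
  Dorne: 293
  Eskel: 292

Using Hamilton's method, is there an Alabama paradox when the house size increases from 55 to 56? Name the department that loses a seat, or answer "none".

none

At 55 seats: Arden 18, Brisco 19, Carrow 7, Dorne 6, Eskel 5.
At 56 seats: Arden 18, Brisco 19, Carrow 7, Dorne 6, Eskel 6.
No department's allocation decreased.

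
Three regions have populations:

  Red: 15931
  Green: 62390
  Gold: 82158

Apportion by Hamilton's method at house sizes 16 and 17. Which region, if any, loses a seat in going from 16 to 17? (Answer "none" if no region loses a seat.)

none

At 16 seats: Red 2, Green 6, Gold 8.
At 17 seats: Red 2, Green 6, Gold 9.
No region's allocation decreased.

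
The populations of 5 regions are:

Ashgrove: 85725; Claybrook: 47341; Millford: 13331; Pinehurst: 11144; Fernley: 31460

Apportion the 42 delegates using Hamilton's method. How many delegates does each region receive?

Ashgrove 19, Claybrook 11, Millford 3, Pinehurst 2, Fernley 7

Standard divisor: 189001 ÷ 42 ≈ 4500.024.
Standard quotas: Ashgrove 19.0499, Claybrook 10.5202, Millford 2.9624, Pinehurst 2.4764, Fernley 6.9911.
Lower quotas: Ashgrove 19, Claybrook 10, Millford 2, Pinehurst 2, Fernley 6 (sum 39, leaving 3 seats).
Remainders in descending order: Fernley 0.9911, Millford 0.9624, Claybrook 0.5202, Pinehurst 0.4764, Ashgrove 0.0499.
The surplus seats go to Fernley, Millford, Claybrook.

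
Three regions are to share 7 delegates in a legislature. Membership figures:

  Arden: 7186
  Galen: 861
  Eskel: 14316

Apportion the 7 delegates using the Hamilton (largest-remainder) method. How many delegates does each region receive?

Arden: 2, Galen: 0, Eskel: 5

Standard divisor: 22363 ÷ 7 ≈ 3194.714.
Standard quotas: Arden 2.2493, Galen 0.2695, Eskel 4.4812.
Lower quotas: Arden 2, Galen 0, Eskel 4 (sum 6, leaving 1 seat).
Remainders in descending order: Eskel 0.4812, Galen 0.2695, Arden 0.2493.
Largest remainder: Eskel receives the extra seat.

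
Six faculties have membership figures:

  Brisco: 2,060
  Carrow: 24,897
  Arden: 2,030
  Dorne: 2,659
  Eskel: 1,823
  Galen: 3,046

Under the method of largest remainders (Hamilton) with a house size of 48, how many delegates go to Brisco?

Standard divisor: 36515 ÷ 48 ≈ 760.729.
Standard quotas: Brisco 2.7079, Carrow 32.7278, Arden 2.6685, Dorne 3.4953, Eskel 2.3964, Galen 4.0041.
Lower quotas: Brisco 2, Carrow 32, Arden 2, Dorne 3, Eskel 2, Galen 4 (sum 45, leaving 3 seats).
Remainders in descending order: Carrow 0.7278, Brisco 0.7079, Arden 0.6685, Dorne 0.4953, Eskel 0.3964, Galen 0.0041.
Largest remainders: Carrow, Brisco, Arden receive the extra seats.
Brisco receives 3.

3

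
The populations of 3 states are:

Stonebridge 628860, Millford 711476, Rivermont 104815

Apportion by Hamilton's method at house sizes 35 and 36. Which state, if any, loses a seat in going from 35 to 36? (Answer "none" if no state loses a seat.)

At 35 seats: Stonebridge 15, Millford 17, Rivermont 3.
At 36 seats: Stonebridge 16, Millford 18, Rivermont 2.
Rivermont drops from 3 to 2.

Rivermont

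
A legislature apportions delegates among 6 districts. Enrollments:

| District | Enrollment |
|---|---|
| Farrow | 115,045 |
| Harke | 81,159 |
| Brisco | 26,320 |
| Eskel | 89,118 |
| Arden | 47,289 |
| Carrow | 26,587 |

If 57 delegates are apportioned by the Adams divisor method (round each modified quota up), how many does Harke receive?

12

Standard divisor 385518/57 ≈ 6763.474; standard quotas: Farrow 17.010, Harke 12.000, Brisco 3.891, Eskel 13.176, Arden 6.992, Carrow 3.931.
Rounding up gives 18, 12, 4, 14, 7, 4 = 59 seats, so the divisor must be adjusted.
With modified divisor 7000: modified quotas Farrow 16.435, Harke 11.594, Brisco 3.760, Eskel 12.731, Arden 6.756, Carrow 3.798.
Rounding up: Farrow 17, Harke 12, Brisco 4, Eskel 13, Arden 7, Carrow 4 (total 57).
Harke receives 12.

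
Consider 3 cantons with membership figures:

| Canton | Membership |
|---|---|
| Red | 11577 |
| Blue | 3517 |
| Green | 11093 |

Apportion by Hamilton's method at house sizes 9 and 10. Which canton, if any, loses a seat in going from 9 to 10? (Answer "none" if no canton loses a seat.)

At 9 seats: Red 4, Blue 1, Green 4.
At 10 seats: Red 5, Blue 1, Green 4.
No canton's allocation decreased.

none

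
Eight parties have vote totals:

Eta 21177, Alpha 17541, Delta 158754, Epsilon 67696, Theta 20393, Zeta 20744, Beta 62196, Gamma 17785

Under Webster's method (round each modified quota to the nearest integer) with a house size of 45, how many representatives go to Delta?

Standard divisor 386286/45 ≈ 8584.133; standard quotas: Eta 2.467, Alpha 2.043, Delta 18.494, Epsilon 7.886, Theta 2.376, Zeta 2.417, Beta 7.245, Gamma 2.072.
Rounding to the nearest integer gives 2, 2, 18, 8, 2, 2, 7, 2 = 43 seats, so the divisor must be adjusted.
With modified divisor 8400: modified quotas Eta 2.521, Alpha 2.088, Delta 18.899, Epsilon 8.059, Theta 2.428, Zeta 2.470, Beta 7.404, Gamma 2.117.
Rounding to the nearest integer: Eta 3, Alpha 2, Delta 19, Epsilon 8, Theta 2, Zeta 2, Beta 7, Gamma 2 (total 45).
Delta receives 19.

19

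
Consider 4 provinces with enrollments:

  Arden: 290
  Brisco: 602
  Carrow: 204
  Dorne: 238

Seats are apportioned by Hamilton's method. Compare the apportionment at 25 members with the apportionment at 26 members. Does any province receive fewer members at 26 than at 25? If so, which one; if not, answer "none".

At 25 seats: Arden 5, Brisco 11, Carrow 4, Dorne 5.
At 26 seats: Arden 6, Brisco 12, Carrow 4, Dorne 4.
Dorne drops from 5 to 4.

Dorne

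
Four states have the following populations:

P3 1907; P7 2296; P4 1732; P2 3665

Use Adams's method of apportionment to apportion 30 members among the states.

P3: 6, P7: 7, P4: 6, P2: 11

Standard divisor 9600/30 ≈ 320; standard quotas: P3 5.959, P7 7.175, P4 5.412, P2 11.453.
Rounding up gives 6, 8, 6, 12 = 32 seats, so the divisor must be adjusted.
With modified divisor 340: modified quotas P3 5.609, P7 6.753, P4 5.094, P2 10.779.
Rounding up: P3 6, P7 7, P4 6, P2 11 (total 30).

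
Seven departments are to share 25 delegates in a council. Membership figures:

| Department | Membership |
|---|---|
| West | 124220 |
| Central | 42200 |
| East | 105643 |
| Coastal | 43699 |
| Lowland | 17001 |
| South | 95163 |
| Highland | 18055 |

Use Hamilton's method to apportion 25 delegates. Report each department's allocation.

West 7; Central 2; East 6; Coastal 3; Lowland 1; South 5; Highland 1

Total 445981; standard divisor 445981/25 ≈ 17839.24.
Standard quotas: West 6.9633, Central 2.3656, East 5.9219, Coastal 2.4496, Lowland 0.9530, South 5.3345, Highland 1.0121.
Lower quotas: West 6, Central 2, East 5, Coastal 2, Lowland 0, South 5, Highland 1 (sum 21, leaving 4 seats).
Remainders in descending order: West 0.9633, Lowland 0.9530, East 0.9219, Coastal 0.4496, Central 0.3656, South 0.3345, Highland 0.0121.
Largest remainders: West, Lowland, East, Coastal receive the extra seats.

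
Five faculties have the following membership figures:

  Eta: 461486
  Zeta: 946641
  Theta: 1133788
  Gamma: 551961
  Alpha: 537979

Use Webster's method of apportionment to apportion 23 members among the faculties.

Eta 3, Zeta 6, Theta 7, Gamma 4, Alpha 3

Standard divisor 3631855/23 ≈ 157906.739; standard quotas: Eta 2.923, Zeta 5.995, Theta 7.180, Gamma 3.495, Alpha 3.407.
Rounding to the nearest integer gives 3, 6, 7, 3, 3 = 22 seats, so the divisor must be adjusted.
With modified divisor 155700: modified quotas Eta 2.964, Zeta 6.080, Theta 7.282, Gamma 3.545, Alpha 3.455.
Rounding to the nearest integer: Eta 3, Zeta 6, Theta 7, Gamma 4, Alpha 3 (total 23).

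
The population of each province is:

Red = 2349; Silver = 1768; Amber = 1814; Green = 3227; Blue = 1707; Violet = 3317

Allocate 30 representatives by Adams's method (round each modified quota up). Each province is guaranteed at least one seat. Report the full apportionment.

Red 5, Silver 4, Amber 4, Green 6, Blue 4, Violet 7

Standard divisor 14182/30 ≈ 472.733; standard quotas: Red 4.969, Silver 3.740, Amber 3.837, Green 6.826, Blue 3.611, Violet 7.017.
Rounding up gives 5, 4, 4, 7, 4, 8 = 32 seats, so the divisor must be adjusted.
With modified divisor 550: modified quotas Red 4.271, Silver 3.215, Amber 3.298, Green 5.867, Blue 3.104, Violet 6.031.
Rounding up: Red 5, Silver 4, Amber 4, Green 6, Blue 4, Violet 7 (total 30).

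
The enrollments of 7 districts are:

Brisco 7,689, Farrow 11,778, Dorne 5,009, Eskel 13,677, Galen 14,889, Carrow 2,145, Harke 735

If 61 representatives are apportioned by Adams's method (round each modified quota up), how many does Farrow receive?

Standard divisor 55922/61 ≈ 916.754; standard quotas: Brisco 8.387, Farrow 12.848, Dorne 5.464, Eskel 14.919, Galen 16.241, Carrow 2.340, Harke 0.802.
Rounding up gives 9, 13, 6, 15, 17, 3, 1 = 64 seats, so the divisor must be adjusted.
With modified divisor 979: modified quotas Brisco 7.854, Farrow 12.031, Dorne 5.116, Eskel 13.970, Galen 15.208, Carrow 2.191, Harke 0.751.
Rounding up: Brisco 8, Farrow 13, Dorne 6, Eskel 14, Galen 16, Carrow 3, Harke 1 (total 61).
Farrow receives 13.

13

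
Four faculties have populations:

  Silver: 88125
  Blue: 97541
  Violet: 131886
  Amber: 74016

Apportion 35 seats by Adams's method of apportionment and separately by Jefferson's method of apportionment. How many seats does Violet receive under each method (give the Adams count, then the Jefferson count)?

Adams: Silver 8, Blue 9, Violet 11, Amber 7.
Jefferson: Silver 8, Blue 9, Violet 12, Amber 6.
Violet gets 11 under Adams and 12 under Jefferson.

11 and 12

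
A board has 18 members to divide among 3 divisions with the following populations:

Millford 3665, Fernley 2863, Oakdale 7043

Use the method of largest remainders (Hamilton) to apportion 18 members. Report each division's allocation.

Millford 5, Fernley 4, Oakdale 9

Total 13571; standard divisor 13571/18 ≈ 753.944.
Standard quotas: Millford 4.8611, Fernley 3.7974, Oakdale 9.3415.
Lower quotas: Millford 4, Fernley 3, Oakdale 9 (sum 16, leaving 2 seats).
Remainders in descending order: Millford 0.8611, Fernley 0.7974, Oakdale 0.3415.
The surplus seats go to Millford, Fernley.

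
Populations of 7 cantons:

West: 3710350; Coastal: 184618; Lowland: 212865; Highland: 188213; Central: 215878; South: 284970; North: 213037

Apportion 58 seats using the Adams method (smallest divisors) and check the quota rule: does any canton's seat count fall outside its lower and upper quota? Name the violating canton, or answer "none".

Standard quotas: West 42.955, Coastal 2.137, Lowland 2.464, Highland 2.179, Central 2.499, South 3.299, North 2.466.
Adams allocation: West 40, Coastal 2, Lowland 3, Highland 3, Central 3, South 4, North 3.
West has quota 42.955 (lower 42, upper 43) but receives 40 — outside the quota interval.

West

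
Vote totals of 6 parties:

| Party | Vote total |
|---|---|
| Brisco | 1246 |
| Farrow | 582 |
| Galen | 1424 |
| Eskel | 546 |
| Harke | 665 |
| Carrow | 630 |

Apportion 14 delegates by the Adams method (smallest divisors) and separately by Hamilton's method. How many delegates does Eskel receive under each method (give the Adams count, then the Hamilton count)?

2 and 1

Adams: Brisco 3, Farrow 2, Galen 3, Eskel 2, Harke 2, Carrow 2.
Hamilton: Brisco 3, Farrow 2, Galen 4, Eskel 1, Harke 2, Carrow 2.
Eskel gets 2 under Adams and 1 under Hamilton.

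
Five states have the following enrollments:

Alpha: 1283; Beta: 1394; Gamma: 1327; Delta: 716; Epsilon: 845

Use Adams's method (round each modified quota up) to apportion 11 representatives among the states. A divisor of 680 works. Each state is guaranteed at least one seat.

With modified divisor 680: modified quotas Alpha 1.887, Beta 2.050, Gamma 1.951, Delta 1.053, Epsilon 1.243.
Rounding up: Alpha 2, Beta 3, Gamma 2, Delta 2, Epsilon 2 (total 11).

Alpha=2; Beta=3; Gamma=2; Delta=2; Epsilon=2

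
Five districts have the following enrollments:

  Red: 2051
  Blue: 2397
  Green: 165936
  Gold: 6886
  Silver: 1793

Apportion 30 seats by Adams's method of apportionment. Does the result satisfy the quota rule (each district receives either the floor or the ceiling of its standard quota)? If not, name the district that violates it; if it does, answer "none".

Standard quotas: Red 0.344, Blue 0.402, Green 27.801, Gold 1.154, Silver 0.300.
Adams allocation: Red 1, Blue 1, Green 25, Gold 2, Silver 1.
Green has quota 27.801 (lower 27, upper 28) but receives 25 — outside the quota interval.

Green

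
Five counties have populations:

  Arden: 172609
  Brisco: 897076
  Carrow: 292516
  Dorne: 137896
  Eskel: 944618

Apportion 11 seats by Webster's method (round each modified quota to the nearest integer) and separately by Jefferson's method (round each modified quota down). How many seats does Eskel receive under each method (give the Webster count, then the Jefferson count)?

4 and 5

Webster: Arden 1, Brisco 4, Carrow 1, Dorne 1, Eskel 4.
Jefferson: Arden 0, Brisco 5, Carrow 1, Dorne 0, Eskel 5.
Eskel gets 4 under Webster and 5 under Jefferson.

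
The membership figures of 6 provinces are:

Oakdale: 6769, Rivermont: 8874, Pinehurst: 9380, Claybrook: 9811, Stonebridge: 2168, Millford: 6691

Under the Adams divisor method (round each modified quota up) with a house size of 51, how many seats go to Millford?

Standard divisor 43693/51 ≈ 856.725; standard quotas: Oakdale 7.901, Rivermont 10.358, Pinehurst 10.949, Claybrook 11.452, Stonebridge 2.531, Millford 7.810.
Rounding up gives 8, 11, 11, 12, 3, 8 = 53 seats, so the divisor must be adjusted.
With modified divisor 900: modified quotas Oakdale 7.521, Rivermont 9.860, Pinehurst 10.422, Claybrook 10.901, Stonebridge 2.409, Millford 7.434.
Rounding up: Oakdale 8, Rivermont 10, Pinehurst 11, Claybrook 11, Stonebridge 3, Millford 8 (total 51).
Millford receives 8.

8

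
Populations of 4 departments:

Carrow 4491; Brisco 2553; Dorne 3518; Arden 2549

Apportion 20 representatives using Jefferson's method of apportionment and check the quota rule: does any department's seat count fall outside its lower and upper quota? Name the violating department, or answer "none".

Standard quotas: Carrow 6.851, Brisco 3.894, Dorne 5.366, Arden 3.888.
Jefferson allocation: Carrow 7, Brisco 4, Dorne 5, Arden 4.
Every allocation lies between the lower and upper quota.

none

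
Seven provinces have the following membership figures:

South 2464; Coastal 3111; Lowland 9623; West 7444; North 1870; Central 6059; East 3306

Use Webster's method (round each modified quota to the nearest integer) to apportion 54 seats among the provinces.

Standard divisor 33877/54 ≈ 627.352; standard quotas: South 3.928, Coastal 4.959, Lowland 15.339, West 11.866, North 2.981, Central 9.658, East 5.270.
Rounding to the nearest integer gives South 4, Coastal 5, Lowland 15, West 12, North 3, Central 10, East 5 — total 54, matching the house size, so no adjustment is needed.

South=4; Coastal=5; Lowland=15; West=12; North=3; Central=10; East=5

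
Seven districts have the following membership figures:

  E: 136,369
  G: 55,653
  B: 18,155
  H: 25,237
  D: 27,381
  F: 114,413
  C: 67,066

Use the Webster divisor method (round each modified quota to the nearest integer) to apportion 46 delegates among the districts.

E=14, G=6, B=2, H=3, D=3, F=11, C=7

Standard divisor 444274/46 ≈ 9658.13; standard quotas: E 14.120, G 5.762, B 1.880, H 2.613, D 2.835, F 11.846, C 6.944.
Rounding to the nearest integer gives 14, 6, 2, 3, 3, 12, 7 = 47 seats, so the divisor must be adjusted.
With modified divisor 10000: modified quotas E 13.637, G 5.565, B 1.815, H 2.524, D 2.738, F 11.441, C 6.707.
Rounding to the nearest integer: E 14, G 6, B 2, H 3, D 3, F 11, C 7 (total 46).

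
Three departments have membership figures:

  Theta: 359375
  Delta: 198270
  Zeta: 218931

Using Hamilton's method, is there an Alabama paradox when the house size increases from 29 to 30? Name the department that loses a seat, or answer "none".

At 29 seats: Theta 14, Delta 7, Zeta 8.
At 30 seats: Theta 14, Delta 8, Zeta 8.
No department's allocation decreased.

none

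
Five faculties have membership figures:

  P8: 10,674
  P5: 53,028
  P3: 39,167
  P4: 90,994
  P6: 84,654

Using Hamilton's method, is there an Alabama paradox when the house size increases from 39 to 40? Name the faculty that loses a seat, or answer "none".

P8

At 39 seats: P8 2, P5 7, P3 5, P4 13, P6 12.
At 40 seats: P8 1, P5 8, P3 6, P4 13, P6 12.
P8 drops from 2 to 1.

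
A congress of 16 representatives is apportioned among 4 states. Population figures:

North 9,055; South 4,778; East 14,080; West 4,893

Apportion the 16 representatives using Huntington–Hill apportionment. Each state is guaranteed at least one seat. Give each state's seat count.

North: 5; South: 2; East: 7; West: 2

With divisor 2011: modified quotas North 4.503, South 2.376, East 7.001, West 2.433.
Geometric-mean thresholds: North √(4·5)=4.472, South √(2·3)=2.449, East √(7·8)=7.483, West √(2·3)=2.449.
Each quota rounded against its threshold gives North 5, South 2, East 7, West 2 (total 16).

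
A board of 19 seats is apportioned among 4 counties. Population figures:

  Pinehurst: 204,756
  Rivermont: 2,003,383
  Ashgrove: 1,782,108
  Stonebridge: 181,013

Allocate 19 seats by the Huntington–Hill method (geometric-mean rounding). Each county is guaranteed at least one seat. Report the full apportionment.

With divisor 223638: modified quotas Pinehurst 0.916, Rivermont 8.958, Ashgrove 7.969, Stonebridge 0.809.
Geometric-mean thresholds: Pinehurst (min 1), Rivermont √(8·9)=8.485, Ashgrove √(7·8)=7.483, Stonebridge (min 1).
Each quota rounded against its threshold gives Pinehurst 1, Rivermont 9, Ashgrove 8, Stonebridge 1 (total 19).

Pinehurst 1; Rivermont 9; Ashgrove 8; Stonebridge 1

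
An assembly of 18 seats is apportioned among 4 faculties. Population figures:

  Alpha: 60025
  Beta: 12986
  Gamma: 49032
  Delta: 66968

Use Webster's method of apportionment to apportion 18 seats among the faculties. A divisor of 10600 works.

With modified divisor 10600: modified quotas Alpha 5.663, Beta 1.225, Gamma 4.626, Delta 6.318.
Rounding to the nearest integer: Alpha 6, Beta 1, Gamma 5, Delta 6 (total 18).

Alpha 6; Beta 1; Gamma 5; Delta 6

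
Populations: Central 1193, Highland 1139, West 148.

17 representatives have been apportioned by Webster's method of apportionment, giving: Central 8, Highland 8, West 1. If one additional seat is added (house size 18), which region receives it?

Central

Priority for the next seat is population ÷ (current seats + 0.5).
Priorities: Central 140.353, Highland 134.000, West 98.667.
Highest priority: Central.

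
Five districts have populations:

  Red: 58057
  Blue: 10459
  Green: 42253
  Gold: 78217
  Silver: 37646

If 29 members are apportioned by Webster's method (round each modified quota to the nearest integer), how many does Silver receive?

5

Standard divisor 226632/29 ≈ 7814.897; standard quotas: Red 7.429, Blue 1.338, Green 5.407, Gold 10.009, Silver 4.817.
Rounding to the nearest integer gives 7, 1, 5, 10, 5 = 28 seats, so the divisor must be adjusted.
With modified divisor 7712: modified quotas Red 7.528, Blue 1.356, Green 5.479, Gold 10.142, Silver 4.881.
Rounding to the nearest integer: Red 8, Blue 1, Green 5, Gold 10, Silver 5 (total 29).
Silver receives 5.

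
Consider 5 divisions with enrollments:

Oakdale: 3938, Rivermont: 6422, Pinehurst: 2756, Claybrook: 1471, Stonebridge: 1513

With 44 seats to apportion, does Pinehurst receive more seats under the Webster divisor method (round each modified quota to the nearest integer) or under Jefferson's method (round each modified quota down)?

Webster: Oakdale 11, Rivermont 17, Pinehurst 8, Claybrook 4, Stonebridge 4.
Jefferson: Oakdale 11, Rivermont 18, Pinehurst 7, Claybrook 4, Stonebridge 4.
Pinehurst gets 8 under Webster and 7 under Jefferson.

Webster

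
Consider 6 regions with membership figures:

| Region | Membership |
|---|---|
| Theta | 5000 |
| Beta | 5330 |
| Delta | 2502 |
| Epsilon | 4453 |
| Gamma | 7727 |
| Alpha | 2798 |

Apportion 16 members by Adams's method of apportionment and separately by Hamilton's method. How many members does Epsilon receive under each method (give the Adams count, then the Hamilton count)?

2 and 3

Adams: Theta 3, Beta 3, Delta 2, Epsilon 2, Gamma 4, Alpha 2.
Hamilton: Theta 3, Beta 3, Delta 1, Epsilon 3, Gamma 4, Alpha 2.
Epsilon gets 2 under Adams and 3 under Hamilton.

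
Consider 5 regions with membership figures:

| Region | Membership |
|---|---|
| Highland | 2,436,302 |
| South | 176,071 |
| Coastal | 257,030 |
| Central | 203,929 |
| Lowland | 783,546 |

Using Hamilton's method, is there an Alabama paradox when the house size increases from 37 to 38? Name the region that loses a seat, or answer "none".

none

At 37 seats: Highland 23, South 2, Coastal 2, Central 2, Lowland 8.
At 38 seats: Highland 24, South 2, Coastal 2, Central 2, Lowland 8.
No region's allocation decreased.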